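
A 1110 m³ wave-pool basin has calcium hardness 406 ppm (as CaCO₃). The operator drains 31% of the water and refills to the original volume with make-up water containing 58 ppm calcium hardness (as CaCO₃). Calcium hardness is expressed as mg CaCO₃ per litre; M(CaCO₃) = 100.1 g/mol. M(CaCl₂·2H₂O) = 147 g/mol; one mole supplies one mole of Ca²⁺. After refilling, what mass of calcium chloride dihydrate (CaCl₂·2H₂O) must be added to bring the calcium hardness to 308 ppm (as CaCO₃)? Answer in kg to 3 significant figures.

16.1 kg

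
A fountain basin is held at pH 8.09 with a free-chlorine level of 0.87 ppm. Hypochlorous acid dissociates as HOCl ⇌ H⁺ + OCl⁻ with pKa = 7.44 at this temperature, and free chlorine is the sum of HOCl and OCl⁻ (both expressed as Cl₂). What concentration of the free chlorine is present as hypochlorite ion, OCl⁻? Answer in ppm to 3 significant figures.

[OCl⁻]/[HOCl] = 10^(pH − pKa) = 10^(8.09 − 7.44) = 10^0.65 = 4.467.
Fraction as HOCl = 1 / (1 + 4.467) = 0.1829.
OCl⁻ = (1 − 0.1829) × 0.87 ppm = 0.7109 ppm.

0.711 ppm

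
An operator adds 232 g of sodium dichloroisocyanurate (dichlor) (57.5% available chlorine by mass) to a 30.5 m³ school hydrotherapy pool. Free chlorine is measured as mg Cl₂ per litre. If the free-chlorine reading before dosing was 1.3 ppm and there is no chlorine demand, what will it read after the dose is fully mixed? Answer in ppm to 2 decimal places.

Volume: 30.5 m³ = 30,500 L.
Available chlorine delivered: 232 g × 0.575 = 133.4 g as Cl₂.
Concentration rise: 133.4 g / 30,500 L = 4.374 mg/L = 4.37 ppm.
Final FC: 1.3 + 4.37 = 5.67 ppm.

5.67 ppm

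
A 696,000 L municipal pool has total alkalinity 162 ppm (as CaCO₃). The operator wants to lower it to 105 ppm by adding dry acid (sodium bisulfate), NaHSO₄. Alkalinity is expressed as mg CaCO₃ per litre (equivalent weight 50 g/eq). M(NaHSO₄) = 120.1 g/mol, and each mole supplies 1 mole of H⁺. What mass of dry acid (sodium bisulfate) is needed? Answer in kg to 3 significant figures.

95.3 kg

Alkalinity to neutralize: (162 − 105) = 57 mg/L as CaCO₃ × 696,000 L = 39,670 g as CaCO₃.
Equivalents of H⁺ required: 39,670 ÷ 50 g/eq = 793.4 eq = 793.4 mol NaHSO₄.
Mass of NaHSO₄: 793.4 × 120.1 = 95,290 g.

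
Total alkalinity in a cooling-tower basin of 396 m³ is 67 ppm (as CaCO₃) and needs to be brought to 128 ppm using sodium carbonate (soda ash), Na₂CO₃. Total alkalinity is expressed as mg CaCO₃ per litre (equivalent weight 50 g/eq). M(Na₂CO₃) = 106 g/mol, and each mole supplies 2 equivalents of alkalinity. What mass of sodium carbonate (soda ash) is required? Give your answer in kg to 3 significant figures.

25.6 kg

Volume: 396 m³ = 396,000 L.
Alkalinity to add: (128 − 67) = 61 mg/L as CaCO₃ × 396,000 L = 24,160 g as CaCO₃.
Equivalents: 24,160 g ÷ 50 g/eq = 483.1 eq.
Each mole of Na₂CO₃ supplies 2 eq, so 483.1 / 2 = 241.6 mol.
Mass: 241.6 mol × 106 g/mol = 25,610 g.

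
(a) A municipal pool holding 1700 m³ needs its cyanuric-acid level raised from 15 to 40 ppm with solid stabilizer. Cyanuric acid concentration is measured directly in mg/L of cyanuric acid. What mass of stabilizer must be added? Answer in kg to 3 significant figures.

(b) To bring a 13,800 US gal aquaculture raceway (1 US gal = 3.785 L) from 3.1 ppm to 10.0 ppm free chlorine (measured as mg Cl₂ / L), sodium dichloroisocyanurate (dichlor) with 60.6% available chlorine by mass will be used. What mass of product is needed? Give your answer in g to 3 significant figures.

(a) 42.5 kg; (b) 595 g

(a) Volume: 1700 m³ = 1,700,000 L.
(a) CYA to add: (40 − 15) = 25 mg/L × 1,700,000 L = 42,500 g cyanuric acid.

(b) Volume: 13,800 US gal × 3.785 L/gal = 52,233 L.
(b) Chlorine deficit: 10.0 − 3.1 = 6.9 ppm = 6.9 mg/L as Cl₂.
(b) Cl₂ equivalent needed: 6.9 mg/L × 52,233 L = 360,400 mg = 360.4 g.
(b) Product at 60.6% available chlorine: 360.4 / 0.606 = 594.7 g.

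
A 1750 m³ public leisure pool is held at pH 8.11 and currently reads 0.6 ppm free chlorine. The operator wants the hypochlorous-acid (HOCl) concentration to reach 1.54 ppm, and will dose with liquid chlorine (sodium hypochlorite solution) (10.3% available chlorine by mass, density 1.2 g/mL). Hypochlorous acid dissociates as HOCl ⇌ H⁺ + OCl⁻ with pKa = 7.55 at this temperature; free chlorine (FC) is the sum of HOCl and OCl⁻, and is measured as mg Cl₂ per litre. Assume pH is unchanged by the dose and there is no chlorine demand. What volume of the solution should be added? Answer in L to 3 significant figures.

92.5 L

Volume: 1750 m³ = 1,750,000 L.
[OCl⁻]/[HOCl] = 10^(pH − pKa) = 10^(8.11 − 7.55) = 3.631; fraction as HOCl = 1/(1 + 3.631) = 0.2159.
Free chlorine required for 1.54 ppm HOCl: 1.54 / 0.2159 = 7.131 ppm.
FC to add: 7.131 − 0.6 = 6.531 mg/L as Cl₂.
Cl₂ equivalent: 6.531 mg/L × 1,750,000 L = 11,430 g.
Product at 10.3% available Cl: 11,430 / 0.103 = 111,000 g.
Volume: 111,000 g ÷ 1.2 g/mL = 92,480 mL.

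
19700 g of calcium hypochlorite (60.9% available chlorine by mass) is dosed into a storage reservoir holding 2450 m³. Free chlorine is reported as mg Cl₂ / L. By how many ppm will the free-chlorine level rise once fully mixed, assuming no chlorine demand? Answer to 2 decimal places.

4.90 ppm

Volume: 2450 m³ = 2,450,000 L.
Available chlorine delivered: 19,700 g × 0.609 = 12,000 g as Cl₂.
Concentration rise: 12,000 g / 2,450,000 L = 4.897 mg/L = 4.90 ppm.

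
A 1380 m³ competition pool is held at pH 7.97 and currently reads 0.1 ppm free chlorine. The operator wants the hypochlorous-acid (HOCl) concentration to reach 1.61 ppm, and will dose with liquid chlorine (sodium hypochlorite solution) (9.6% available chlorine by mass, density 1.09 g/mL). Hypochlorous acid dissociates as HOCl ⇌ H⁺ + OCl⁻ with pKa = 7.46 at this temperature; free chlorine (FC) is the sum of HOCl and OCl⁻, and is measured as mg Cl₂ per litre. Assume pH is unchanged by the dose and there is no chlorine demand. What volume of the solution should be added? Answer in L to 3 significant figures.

Volume: 1380 m³ = 1,380,000 L.
[OCl⁻]/[HOCl] = 10^(pH − pKa) = 10^(7.97 − 7.46) = 3.236; fraction as HOCl = 1/(1 + 3.236) = 0.2361.
Free chlorine required for 1.61 ppm HOCl: 1.61 / 0.2361 = 6.82 ppm.
FC to add: 6.82 − 0.1 = 6.72 mg/L as Cl₂.
Cl₂ equivalent: 6.72 mg/L × 1,380,000 L = 9273 g.
Product at 9.6% available Cl: 9273 / 0.096 = 96,600 g.
Volume: 96,600 g ÷ 1.09 g/mL = 88,620 mL.

88.6 L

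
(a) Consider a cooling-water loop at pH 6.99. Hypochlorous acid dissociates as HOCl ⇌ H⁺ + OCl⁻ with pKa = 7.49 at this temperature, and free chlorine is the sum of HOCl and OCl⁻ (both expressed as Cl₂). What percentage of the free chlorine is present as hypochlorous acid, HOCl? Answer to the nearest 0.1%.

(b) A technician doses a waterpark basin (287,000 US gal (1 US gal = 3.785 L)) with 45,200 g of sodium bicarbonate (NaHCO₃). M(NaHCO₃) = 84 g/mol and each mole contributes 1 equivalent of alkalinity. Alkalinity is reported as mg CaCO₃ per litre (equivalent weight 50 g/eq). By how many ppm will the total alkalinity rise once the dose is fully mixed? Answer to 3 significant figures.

(a) [OCl⁻]/[HOCl] = 10^(pH − pKa) = 10^(6.99 − 7.49) = 10^-0.50 = 0.3162.
(a) Fraction as HOCl = 1 / (1 + 0.3162) = 0.7597.

(b) Volume: 287,000 US gal × 3.785 L/gal = 1,086,295 L.
(b) Moles of NaHCO₃: 45,200 g ÷ 84 g/mol = 538.1 mol → 538.1 eq of alkalinity.
(b) As CaCO₃: 538.1 eq × 50 g/eq = 26,900 g.
(b) Rise: 26,900 g / 1,086,295 L × 1000 = 24.77 mg/L.

(a) 76.0%; (b) 24.8 ppm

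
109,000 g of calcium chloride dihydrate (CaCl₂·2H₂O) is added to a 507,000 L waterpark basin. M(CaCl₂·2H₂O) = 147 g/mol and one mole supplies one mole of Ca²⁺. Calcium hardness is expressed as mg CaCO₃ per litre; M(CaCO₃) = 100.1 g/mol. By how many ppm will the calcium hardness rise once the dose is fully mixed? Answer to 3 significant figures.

Moles of Ca²⁺: 109,000 g ÷ 147 g/mol = 741.5 mol.
As CaCO₃: 741.5 mol × 100.1 g/mol = 74,220 g.
Rise: 74,220 g / 507,000 L × 1000 = 146.4 mg/L.

146 ppm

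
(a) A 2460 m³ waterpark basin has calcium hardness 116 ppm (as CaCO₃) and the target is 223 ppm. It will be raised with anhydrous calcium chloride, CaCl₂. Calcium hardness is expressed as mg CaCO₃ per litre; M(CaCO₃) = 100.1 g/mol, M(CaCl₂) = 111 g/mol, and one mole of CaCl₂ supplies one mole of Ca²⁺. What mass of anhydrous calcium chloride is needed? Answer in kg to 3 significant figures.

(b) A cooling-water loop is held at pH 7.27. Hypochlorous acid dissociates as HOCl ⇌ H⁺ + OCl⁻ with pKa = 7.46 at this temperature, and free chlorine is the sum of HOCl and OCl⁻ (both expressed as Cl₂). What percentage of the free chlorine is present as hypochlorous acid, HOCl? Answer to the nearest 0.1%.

(a) Volume: 2460 m³ = 2,460,000 L.
(a) Hardness to add: (223 − 116) = 107 mg/L as CaCO₃ × 2,460,000 L = 263,200 g as CaCO₃.
(a) Moles of Ca²⁺ (1 mol Ca²⁺ ≡ 1 mol CaCO₃): 263,200 / 100.1 g/mol = 2630 mol.
(a) Mass of CaCl₂: 2630 × 111 = 291,900 g.

(b) [OCl⁻]/[HOCl] = 10^(pH − pKa) = 10^(7.27 − 7.46) = 10^-0.19 = 0.6457.
(b) Fraction as HOCl = 1 / (1 + 0.6457) = 0.6077.

(a) 292 kg; (b) 60.8%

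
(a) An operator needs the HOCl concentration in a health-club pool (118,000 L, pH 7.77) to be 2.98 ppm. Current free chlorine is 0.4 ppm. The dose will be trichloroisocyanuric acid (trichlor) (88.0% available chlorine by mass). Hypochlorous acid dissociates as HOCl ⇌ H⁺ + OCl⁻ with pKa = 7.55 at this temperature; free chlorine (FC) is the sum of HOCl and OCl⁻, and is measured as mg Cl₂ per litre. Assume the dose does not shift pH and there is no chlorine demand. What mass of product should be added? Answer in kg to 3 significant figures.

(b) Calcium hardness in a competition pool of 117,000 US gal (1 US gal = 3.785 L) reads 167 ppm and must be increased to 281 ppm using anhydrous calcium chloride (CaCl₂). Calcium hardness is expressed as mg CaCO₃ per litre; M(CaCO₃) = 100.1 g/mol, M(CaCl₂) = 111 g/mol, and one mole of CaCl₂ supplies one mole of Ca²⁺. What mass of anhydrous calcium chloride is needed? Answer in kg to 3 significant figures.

(a) 1.01 kg; (b) 56.0 kg

(a) [OCl⁻]/[HOCl] = 10^(pH − pKa) = 10^(7.77 − 7.55) = 1.66; fraction as HOCl = 1/(1 + 1.66) = 0.376.
(a) Free chlorine required for 2.98 ppm HOCl: 2.98 / 0.376 = 7.926 ppm.
(a) FC to add: 7.926 − 0.4 = 7.526 mg/L as Cl₂.
(a) Cl₂ equivalent: 7.526 mg/L × 118,000 L = 888 g.
(a) Product at 88.0% available Cl: 888 / 0.88 = 1009 g.

(b) Volume: 117,000 US gal × 3.785 L/gal = 442,845 L.
(b) Hardness to add: (281 − 167) = 114 mg/L as CaCO₃ × 442,845 L = 50,480 g as CaCO₃.
(b) Moles of Ca²⁺ (1 mol Ca²⁺ ≡ 1 mol CaCO₃): 50,480 / 100.1 g/mol = 504.3 mol.
(b) Mass of CaCl₂: 504.3 × 111 = 55,980 g.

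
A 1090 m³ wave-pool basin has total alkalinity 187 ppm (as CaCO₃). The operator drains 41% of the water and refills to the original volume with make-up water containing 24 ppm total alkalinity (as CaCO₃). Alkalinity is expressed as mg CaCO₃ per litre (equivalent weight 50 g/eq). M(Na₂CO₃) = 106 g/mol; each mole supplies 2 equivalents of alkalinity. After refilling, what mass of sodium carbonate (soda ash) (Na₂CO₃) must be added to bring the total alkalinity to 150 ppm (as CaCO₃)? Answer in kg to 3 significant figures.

34.5 kg

Volume: 1090 m³ = 1,090,000 L.
After draining 41% and refilling: 187 × 0.59 + 24 × 0.41 = 120.17 ppm.
Deficit to target: 150 − 120.17 = 29.83 mg/L.
As CaCO₃: 29.83 mg/L × 1,090,000 L = 32,510 g; ÷ 50 g/eq ÷ 2 = 325.1 mol Na₂CO₃.
Mass: 325.1 × 106 = 34,470 g.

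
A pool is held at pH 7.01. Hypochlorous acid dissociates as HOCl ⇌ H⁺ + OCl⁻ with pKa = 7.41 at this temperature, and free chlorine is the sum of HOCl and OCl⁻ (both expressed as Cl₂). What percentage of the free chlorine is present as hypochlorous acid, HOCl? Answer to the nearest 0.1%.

71.5%

[OCl⁻]/[HOCl] = 10^(pH − pKa) = 10^(7.01 − 7.41) = 10^-0.40 = 0.3981.
Fraction as HOCl = 1 / (1 + 0.3981) = 0.7153.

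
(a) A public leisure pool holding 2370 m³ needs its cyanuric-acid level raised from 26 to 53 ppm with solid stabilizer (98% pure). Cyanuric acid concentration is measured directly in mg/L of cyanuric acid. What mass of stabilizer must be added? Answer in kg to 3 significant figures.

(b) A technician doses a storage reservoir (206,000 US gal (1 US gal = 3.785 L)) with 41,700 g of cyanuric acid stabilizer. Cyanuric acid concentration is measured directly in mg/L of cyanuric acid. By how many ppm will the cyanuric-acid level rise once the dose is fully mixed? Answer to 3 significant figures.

(a) 65.3 kg; (b) 53.5 ppm

(a) Volume: 2370 m³ = 2,370,000 L.
(a) CYA to add: (53 − 26) = 27 mg/L × 2,370,000 L = 63,990 g cyanuric acid.
(a) At 98% purity: 63,990 / 0.98 = 65,300 g product.

(b) Volume: 206,000 US gal × 3.785 L/gal = 779,710 L.
(b) Rise: 41,700 g / 779,710 L × 1000 = 53.48 mg/L.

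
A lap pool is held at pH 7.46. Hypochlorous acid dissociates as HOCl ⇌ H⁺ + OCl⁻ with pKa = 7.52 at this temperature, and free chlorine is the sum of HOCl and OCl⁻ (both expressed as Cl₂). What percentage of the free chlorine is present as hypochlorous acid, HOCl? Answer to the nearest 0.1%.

53.4%

[OCl⁻]/[HOCl] = 10^(pH − pKa) = 10^(7.46 − 7.52) = 10^-0.06 = 0.871.
Fraction as HOCl = 1 / (1 + 0.871) = 0.5345.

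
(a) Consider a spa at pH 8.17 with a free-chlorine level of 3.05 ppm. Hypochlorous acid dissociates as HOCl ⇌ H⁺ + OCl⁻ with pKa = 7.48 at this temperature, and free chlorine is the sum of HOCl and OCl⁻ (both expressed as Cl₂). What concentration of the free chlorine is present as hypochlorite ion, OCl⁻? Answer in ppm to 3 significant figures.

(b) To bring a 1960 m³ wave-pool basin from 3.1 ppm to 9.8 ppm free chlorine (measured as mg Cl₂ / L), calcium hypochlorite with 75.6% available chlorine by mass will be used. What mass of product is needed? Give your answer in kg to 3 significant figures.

(a) 2.53 ppm; (b) 17.4 kg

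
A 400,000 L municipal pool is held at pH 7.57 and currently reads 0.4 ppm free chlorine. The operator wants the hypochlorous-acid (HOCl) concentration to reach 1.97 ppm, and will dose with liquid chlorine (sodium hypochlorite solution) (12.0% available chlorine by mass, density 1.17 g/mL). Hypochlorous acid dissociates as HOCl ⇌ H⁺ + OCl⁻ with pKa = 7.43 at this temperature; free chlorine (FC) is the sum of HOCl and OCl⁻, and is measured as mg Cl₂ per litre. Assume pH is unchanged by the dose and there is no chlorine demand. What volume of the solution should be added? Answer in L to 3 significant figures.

12.2 L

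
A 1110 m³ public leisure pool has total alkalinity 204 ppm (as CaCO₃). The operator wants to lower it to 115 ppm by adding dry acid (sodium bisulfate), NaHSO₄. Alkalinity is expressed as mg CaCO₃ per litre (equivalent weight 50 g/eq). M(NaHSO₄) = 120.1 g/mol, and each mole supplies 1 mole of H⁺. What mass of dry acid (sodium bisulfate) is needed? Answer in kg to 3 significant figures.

237 kg

Volume: 1110 m³ = 1,110,000 L.
Alkalinity to neutralize: (204 − 115) = 89 mg/L as CaCO₃ × 1,110,000 L = 98,790 g as CaCO₃.
Equivalents of H⁺ required: 98,790 ÷ 50 g/eq = 1976 eq = 1976 mol NaHSO₄.
Mass of NaHSO₄: 1976 × 120.1 = 237,300 g.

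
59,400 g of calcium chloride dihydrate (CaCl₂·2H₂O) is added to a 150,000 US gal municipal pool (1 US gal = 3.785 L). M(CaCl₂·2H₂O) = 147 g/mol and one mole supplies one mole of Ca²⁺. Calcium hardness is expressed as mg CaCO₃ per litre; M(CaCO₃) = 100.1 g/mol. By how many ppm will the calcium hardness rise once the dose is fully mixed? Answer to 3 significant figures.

71.2 ppm

Volume: 150,000 US gal × 3.785 L/gal = 567,750 L.
Moles of Ca²⁺: 59,400 g ÷ 147 g/mol = 404.1 mol.
As CaCO₃: 404.1 mol × 100.1 g/mol = 40,450 g.
Rise: 40,450 g / 567,750 L × 1000 = 71.24 mg/L.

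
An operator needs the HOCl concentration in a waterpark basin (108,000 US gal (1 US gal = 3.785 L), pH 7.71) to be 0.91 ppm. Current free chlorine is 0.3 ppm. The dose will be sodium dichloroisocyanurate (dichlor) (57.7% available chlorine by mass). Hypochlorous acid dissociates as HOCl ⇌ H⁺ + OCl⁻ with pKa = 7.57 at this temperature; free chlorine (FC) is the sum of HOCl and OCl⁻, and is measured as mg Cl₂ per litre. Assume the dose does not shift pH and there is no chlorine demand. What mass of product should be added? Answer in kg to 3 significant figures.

1.32 kg

Volume: 108,000 US gal × 3.785 L/gal = 408,780 L.
[OCl⁻]/[HOCl] = 10^(pH − pKa) = 10^(7.71 − 7.57) = 1.38; fraction as HOCl = 1/(1 + 1.38) = 0.4201.
Free chlorine required for 0.91 ppm HOCl: 0.91 / 0.4201 = 2.166 ppm.
FC to add: 2.166 − 0.3 = 1.866 mg/L as Cl₂.
Cl₂ equivalent: 1.866 mg/L × 408,780 L = 762.8 g.
Product at 57.7% available Cl: 762.8 / 0.577 = 1322 g.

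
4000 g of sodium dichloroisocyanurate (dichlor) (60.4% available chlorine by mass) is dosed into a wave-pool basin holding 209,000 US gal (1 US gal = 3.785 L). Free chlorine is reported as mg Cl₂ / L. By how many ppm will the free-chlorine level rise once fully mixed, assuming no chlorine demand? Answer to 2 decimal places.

3.05 ppm

Volume: 209,000 US gal × 3.785 L/gal = 791,065 L.
Available chlorine delivered: 4000 g × 0.604 = 2416 g as Cl₂.
Concentration rise: 2416 g / 791,065 L = 3.054 mg/L = 3.05 ppm.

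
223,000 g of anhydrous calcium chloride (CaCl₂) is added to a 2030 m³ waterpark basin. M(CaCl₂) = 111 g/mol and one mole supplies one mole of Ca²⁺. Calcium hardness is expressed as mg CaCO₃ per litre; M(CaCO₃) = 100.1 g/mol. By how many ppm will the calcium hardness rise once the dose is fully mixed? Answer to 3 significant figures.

99.1 ppm

Volume: 2030 m³ = 2,030,000 L.
Moles of Ca²⁺: 223,000 g ÷ 111 g/mol = 2009 mol.
As CaCO₃: 2009 mol × 100.1 g/mol = 201,100 g.
Rise: 201,100 g / 2,030,000 L × 1000 = 99.06 mg/L.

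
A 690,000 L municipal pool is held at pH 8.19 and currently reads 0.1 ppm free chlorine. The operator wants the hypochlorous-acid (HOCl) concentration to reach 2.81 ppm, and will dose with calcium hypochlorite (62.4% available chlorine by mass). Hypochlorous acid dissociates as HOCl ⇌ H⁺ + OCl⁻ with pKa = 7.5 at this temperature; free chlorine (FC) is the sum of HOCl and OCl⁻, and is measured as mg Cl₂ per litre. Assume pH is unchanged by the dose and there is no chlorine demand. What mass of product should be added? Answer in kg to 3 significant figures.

18.2 kg

[OCl⁻]/[HOCl] = 10^(pH − pKa) = 10^(8.19 − 7.5) = 4.898; fraction as HOCl = 1/(1 + 4.898) = 0.1696.
Free chlorine required for 2.81 ppm HOCl: 2.81 / 0.1696 = 16.57 ppm.
FC to add: 16.57 − 0.1 = 16.47 mg/L as Cl₂.
Cl₂ equivalent: 16.47 mg/L × 690,000 L = 11,370 g.
Product at 62.4% available Cl: 11,370 / 0.624 = 18,220 g.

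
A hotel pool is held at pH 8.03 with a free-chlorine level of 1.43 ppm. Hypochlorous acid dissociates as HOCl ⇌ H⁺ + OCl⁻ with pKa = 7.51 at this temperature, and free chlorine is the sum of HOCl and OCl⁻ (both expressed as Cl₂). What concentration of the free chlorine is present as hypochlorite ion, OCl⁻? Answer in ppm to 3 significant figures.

1.10 ppm

[OCl⁻]/[HOCl] = 10^(pH − pKa) = 10^(8.03 − 7.51) = 10^0.52 = 3.311.
Fraction as HOCl = 1 / (1 + 3.311) = 0.2319.
OCl⁻ = (1 − 0.2319) × 1.43 ppm = 1.098 ppm.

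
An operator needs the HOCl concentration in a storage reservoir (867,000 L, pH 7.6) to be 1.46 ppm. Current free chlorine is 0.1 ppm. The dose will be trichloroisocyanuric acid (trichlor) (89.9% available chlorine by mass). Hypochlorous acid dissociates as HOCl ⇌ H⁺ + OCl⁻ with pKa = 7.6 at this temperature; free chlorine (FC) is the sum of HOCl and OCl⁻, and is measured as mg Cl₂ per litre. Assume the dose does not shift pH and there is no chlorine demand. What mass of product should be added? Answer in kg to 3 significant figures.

2.72 kg

[OCl⁻]/[HOCl] = 10^(pH − pKa) = 10^(7.6 − 7.6) = 1; fraction as HOCl = 1/(1 + 1) = 0.5.
Free chlorine required for 1.46 ppm HOCl: 1.46 / 0.5 = 2.92 ppm.
FC to add: 2.92 − 0.1 = 2.82 mg/L as Cl₂.
Cl₂ equivalent: 2.82 mg/L × 867,000 L = 2445 g.
Product at 89.9% available Cl: 2445 / 0.899 = 2720 g.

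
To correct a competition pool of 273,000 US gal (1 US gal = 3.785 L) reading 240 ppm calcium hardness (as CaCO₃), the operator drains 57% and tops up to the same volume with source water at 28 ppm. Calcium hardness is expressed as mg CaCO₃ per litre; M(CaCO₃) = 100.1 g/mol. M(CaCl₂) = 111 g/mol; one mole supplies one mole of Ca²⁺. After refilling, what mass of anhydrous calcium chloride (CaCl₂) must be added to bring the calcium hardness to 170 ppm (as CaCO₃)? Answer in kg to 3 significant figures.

Volume: 273,000 US gal × 3.785 L/gal = 1,033,305 L.
After draining 57% and refilling: 240 × 0.43 + 28 × 0.57 = 119.16 ppm.
Deficit to target: 170 − 119.16 = 50.84 mg/L.
As CaCO₃: 50.84 mg/L × 1,033,305 L = 52,530 g; ÷ 100.1 = 524.8 mol Ca²⁺.
Mass: 524.8 × 111 = 58,250 g.

58.3 kg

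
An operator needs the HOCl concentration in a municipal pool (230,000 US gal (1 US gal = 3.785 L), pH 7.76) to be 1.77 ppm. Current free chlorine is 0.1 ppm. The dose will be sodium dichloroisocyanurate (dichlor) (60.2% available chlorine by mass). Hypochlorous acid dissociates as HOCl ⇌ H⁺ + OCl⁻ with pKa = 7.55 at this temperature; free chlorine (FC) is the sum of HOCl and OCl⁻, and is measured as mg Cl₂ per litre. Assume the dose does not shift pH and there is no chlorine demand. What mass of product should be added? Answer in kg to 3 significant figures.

Volume: 230,000 US gal × 3.785 L/gal = 870,550 L.
[OCl⁻]/[HOCl] = 10^(pH − pKa) = 10^(7.76 − 7.55) = 1.622; fraction as HOCl = 1/(1 + 1.622) = 0.3814.
Free chlorine required for 1.77 ppm HOCl: 1.77 / 0.3814 = 4.641 ppm.
FC to add: 4.641 − 0.1 = 4.541 mg/L as Cl₂.
Cl₂ equivalent: 4.541 mg/L × 870,550 L = 3953 g.
Product at 60.2% available Cl: 3953 / 0.602 = 6566 g.

6.57 kg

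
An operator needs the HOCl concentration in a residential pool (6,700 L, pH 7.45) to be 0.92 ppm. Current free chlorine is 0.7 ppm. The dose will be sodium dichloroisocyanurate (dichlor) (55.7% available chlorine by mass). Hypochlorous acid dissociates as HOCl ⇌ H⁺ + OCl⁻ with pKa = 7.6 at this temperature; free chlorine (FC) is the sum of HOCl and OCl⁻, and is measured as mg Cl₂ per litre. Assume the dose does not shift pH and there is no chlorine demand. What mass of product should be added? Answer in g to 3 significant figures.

10.5 g

[OCl⁻]/[HOCl] = 10^(pH − pKa) = 10^(7.45 − 7.6) = 0.7079; fraction as HOCl = 1/(1 + 0.7079) = 0.5855.
Free chlorine required for 0.92 ppm HOCl: 0.92 / 0.5855 = 1.571 ppm.
FC to add: 1.571 − 0.7 = 0.8713 mg/L as Cl₂.
Cl₂ equivalent: 0.8713 mg/L × 6,700 L = 5.838 g.
Product at 55.7% available Cl: 5.838 / 0.557 = 10.48 g.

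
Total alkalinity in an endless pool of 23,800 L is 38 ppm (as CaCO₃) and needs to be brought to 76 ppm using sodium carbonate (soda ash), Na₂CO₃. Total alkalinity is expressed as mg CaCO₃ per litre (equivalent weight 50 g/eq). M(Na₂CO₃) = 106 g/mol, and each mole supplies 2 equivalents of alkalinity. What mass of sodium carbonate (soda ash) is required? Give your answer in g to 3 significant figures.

959 g

Alkalinity to add: (76 − 38) = 38 mg/L as CaCO₃ × 23,800 L = 904.4 g as CaCO₃.
Equivalents: 904.4 g ÷ 50 g/eq = 18.09 eq.
Each mole of Na₂CO₃ supplies 2 eq, so 18.09 / 2 = 9.044 mol.
Mass: 9.044 mol × 106 g/mol = 958.7 g.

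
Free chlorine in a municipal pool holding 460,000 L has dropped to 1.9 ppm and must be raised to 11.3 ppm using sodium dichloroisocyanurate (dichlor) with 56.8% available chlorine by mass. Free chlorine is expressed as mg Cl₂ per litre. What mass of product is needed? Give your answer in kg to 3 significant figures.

7.61 kg

Chlorine deficit: 11.3 − 1.9 = 9.4 ppm = 9.4 mg/L as Cl₂.
Cl₂ equivalent needed: 9.4 mg/L × 460,000 L = 4,324,000 mg = 4324 g.
Product at 56.8% available chlorine: 4324 / 0.568 = 7613 g.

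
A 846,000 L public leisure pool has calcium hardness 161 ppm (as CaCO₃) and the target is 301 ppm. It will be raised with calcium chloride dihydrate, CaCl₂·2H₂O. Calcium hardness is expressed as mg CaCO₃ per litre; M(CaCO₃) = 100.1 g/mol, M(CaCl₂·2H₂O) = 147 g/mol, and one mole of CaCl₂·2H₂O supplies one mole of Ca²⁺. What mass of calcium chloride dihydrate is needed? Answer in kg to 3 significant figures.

Hardness to add: (301 − 161) = 140 mg/L as CaCO₃ × 846,000 L = 118,400 g as CaCO₃.
Moles of Ca²⁺ (1 mol Ca²⁺ ≡ 1 mol CaCO₃): 118,400 / 100.1 g/mol = 1183 mol.
Mass of CaCl₂·2H₂O: 1183 × 147 = 173,900 g.

174 kg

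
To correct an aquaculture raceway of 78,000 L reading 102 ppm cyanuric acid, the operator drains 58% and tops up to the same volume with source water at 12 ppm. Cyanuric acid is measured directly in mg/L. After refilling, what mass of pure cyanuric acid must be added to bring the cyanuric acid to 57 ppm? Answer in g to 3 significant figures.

562 g

After draining 58% and refilling: 102 × 0.42 + 12 × 0.58 = 49.8 ppm.
Deficit to target: 57 − 49.8 = 7.2 mg/L.
Mass: 7.2 mg/L × 78,000 L = 561.6 g cyanuric acid.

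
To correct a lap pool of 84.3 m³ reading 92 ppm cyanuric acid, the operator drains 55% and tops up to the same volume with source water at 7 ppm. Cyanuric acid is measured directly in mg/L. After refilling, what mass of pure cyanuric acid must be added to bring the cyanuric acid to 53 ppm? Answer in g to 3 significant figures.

Volume: 84.3 m³ = 84,300 L.
After draining 55% and refilling: 92 × 0.45 + 7 × 0.55 = 45.25 ppm.
Deficit to target: 53 − 45.25 = 7.75 mg/L.
Mass: 7.75 mg/L × 84,300 L = 653.3 g cyanuric acid.

653 g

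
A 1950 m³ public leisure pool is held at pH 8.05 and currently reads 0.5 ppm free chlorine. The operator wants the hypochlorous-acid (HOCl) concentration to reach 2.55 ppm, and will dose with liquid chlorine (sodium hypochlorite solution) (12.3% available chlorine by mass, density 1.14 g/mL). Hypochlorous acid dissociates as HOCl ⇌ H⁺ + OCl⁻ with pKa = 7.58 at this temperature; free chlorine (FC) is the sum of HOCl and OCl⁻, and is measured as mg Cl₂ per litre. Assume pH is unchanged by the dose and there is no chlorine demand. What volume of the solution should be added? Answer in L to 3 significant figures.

133 L

Volume: 1950 m³ = 1,950,000 L.
[OCl⁻]/[HOCl] = 10^(pH − pKa) = 10^(8.05 − 7.58) = 2.951; fraction as HOCl = 1/(1 + 2.951) = 0.2531.
Free chlorine required for 2.55 ppm HOCl: 2.55 / 0.2531 = 10.08 ppm.
FC to add: 10.08 − 0.5 = 9.576 mg/L as Cl₂.
Cl₂ equivalent: 9.576 mg/L × 1,950,000 L = 18,670 g.
Product at 12.3% available Cl: 18,670 / 0.123 = 151,800 g.
Volume: 151,800 g ÷ 1.14 g/mL = 133,200 mL.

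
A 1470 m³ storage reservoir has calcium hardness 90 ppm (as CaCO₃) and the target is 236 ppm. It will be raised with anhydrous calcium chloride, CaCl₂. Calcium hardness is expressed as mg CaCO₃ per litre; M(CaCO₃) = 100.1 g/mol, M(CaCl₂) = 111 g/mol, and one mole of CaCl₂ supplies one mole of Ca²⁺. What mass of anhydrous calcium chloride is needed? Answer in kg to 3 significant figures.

Volume: 1470 m³ = 1,470,000 L.
Hardness to add: (236 − 90) = 146 mg/L as CaCO₃ × 1,470,000 L = 214,600 g as CaCO₃.
Moles of Ca²⁺ (1 mol Ca²⁺ ≡ 1 mol CaCO₃): 214,600 / 100.1 g/mol = 2144 mol.
Mass of CaCl₂: 2144 × 111 = 238,000 g.

238 kg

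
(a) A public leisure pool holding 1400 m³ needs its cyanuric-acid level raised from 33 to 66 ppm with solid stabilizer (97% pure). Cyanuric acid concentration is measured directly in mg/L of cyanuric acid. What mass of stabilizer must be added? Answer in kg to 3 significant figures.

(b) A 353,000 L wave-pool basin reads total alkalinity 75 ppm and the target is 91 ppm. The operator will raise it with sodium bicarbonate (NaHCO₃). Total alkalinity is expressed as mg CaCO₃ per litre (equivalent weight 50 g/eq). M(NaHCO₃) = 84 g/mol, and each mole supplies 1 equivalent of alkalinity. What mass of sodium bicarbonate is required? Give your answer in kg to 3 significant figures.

(a) Volume: 1400 m³ = 1,400,000 L.
(a) CYA to add: (66 − 33) = 33 mg/L × 1,400,000 L = 46,200 g cyanuric acid.
(a) At 97% purity: 46,200 / 0.97 = 47,630 g product.

(b) Alkalinity to add: (91 − 75) = 16 mg/L as CaCO₃ × 353,000 L = 5648 g as CaCO₃.
(b) Equivalents: 5648 g ÷ 50 g/eq = 113 eq.
(b) NaHCO₃ supplies 1 eq per mole → 113 mol.
(b) Mass: 113 mol × 84 g/mol = 9489 g.

(a) 47.6 kg; (b) 9.49 kg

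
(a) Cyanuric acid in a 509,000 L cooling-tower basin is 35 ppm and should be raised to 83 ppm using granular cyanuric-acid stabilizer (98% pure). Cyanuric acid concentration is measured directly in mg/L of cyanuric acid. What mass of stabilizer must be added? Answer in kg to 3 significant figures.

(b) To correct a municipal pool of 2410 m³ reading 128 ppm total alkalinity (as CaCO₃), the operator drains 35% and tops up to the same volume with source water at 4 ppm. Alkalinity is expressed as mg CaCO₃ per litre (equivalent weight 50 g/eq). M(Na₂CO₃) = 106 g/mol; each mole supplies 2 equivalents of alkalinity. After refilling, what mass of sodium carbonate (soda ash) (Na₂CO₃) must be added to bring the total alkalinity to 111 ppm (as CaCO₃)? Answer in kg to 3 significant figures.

(a) 24.9 kg; (b) 67.4 kg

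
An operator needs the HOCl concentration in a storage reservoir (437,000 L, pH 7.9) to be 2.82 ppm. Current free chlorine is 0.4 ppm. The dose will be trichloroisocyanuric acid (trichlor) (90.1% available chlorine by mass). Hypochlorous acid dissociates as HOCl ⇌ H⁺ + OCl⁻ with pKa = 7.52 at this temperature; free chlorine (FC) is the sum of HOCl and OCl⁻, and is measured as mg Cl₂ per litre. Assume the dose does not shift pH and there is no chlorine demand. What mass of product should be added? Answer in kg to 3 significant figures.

[OCl⁻]/[HOCl] = 10^(pH − pKa) = 10^(7.9 − 7.52) = 2.399; fraction as HOCl = 1/(1 + 2.399) = 0.2942.
Free chlorine required for 2.82 ppm HOCl: 2.82 / 0.2942 = 9.585 ppm.
FC to add: 9.585 − 0.4 = 9.185 mg/L as Cl₂.
Cl₂ equivalent: 9.185 mg/L × 437,000 L = 4014 g.
Product at 90.1% available Cl: 4014 / 0.901 = 4455 g.

4.45 kg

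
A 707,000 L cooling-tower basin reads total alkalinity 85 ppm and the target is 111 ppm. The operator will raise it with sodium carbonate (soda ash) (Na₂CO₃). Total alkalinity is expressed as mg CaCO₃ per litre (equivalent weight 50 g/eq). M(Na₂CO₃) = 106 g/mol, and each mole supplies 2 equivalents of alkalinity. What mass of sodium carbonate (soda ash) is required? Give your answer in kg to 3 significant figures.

19.5 kg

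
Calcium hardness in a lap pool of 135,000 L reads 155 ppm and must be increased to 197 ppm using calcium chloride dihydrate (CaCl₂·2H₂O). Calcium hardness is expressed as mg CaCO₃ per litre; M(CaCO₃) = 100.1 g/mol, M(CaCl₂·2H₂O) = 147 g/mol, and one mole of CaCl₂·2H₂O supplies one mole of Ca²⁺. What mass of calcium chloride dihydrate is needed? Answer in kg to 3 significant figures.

8.33 kg

Hardness to add: (197 − 155) = 42 mg/L as CaCO₃ × 135,000 L = 5670 g as CaCO₃.
Moles of Ca²⁺ (1 mol Ca²⁺ ≡ 1 mol CaCO₃): 5670 / 100.1 g/mol = 56.64 mol.
Mass of CaCl₂·2H₂O: 56.64 × 147 = 8327 g.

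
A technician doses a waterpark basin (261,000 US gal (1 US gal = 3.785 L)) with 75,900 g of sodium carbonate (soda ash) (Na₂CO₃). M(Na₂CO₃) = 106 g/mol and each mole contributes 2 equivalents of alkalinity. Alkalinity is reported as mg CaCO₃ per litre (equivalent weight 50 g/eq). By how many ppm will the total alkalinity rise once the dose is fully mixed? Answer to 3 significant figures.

Volume: 261,000 US gal × 3.785 L/gal = 987,885 L.
Moles of Na₂CO₃: 75,900 g ÷ 106 g/mol = 716 mol → 1432 eq of alkalinity.
As CaCO₃: 1432 eq × 50 g/eq = 71,600 g.
Rise: 71,600 g / 987,885 L × 1000 = 72.48 mg/L.

72.5 ppm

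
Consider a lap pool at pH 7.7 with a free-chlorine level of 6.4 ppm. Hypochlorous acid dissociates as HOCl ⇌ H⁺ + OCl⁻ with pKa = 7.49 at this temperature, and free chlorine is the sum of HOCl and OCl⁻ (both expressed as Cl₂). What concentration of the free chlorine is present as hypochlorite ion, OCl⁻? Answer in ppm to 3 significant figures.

3.96 ppm

[OCl⁻]/[HOCl] = 10^(pH − pKa) = 10^(7.7 − 7.49) = 10^0.21 = 1.622.
Fraction as HOCl = 1 / (1 + 1.622) = 0.3814.
OCl⁻ = (1 − 0.3814) × 6.4 ppm = 3.959 ppm.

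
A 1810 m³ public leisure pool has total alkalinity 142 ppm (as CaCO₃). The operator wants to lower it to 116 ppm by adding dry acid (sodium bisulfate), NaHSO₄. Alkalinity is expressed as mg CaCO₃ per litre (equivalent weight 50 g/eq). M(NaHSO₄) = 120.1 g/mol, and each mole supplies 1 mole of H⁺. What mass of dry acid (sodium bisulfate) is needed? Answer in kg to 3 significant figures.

113 kg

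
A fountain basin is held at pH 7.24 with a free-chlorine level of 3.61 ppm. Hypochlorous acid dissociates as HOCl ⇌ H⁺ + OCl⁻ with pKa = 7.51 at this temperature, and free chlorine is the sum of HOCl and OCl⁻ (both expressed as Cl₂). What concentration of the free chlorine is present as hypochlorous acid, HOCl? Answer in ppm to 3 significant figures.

[OCl⁻]/[HOCl] = 10^(pH − pKa) = 10^(7.24 − 7.51) = 10^-0.27 = 0.537.
Fraction as HOCl = 1 / (1 + 0.537) = 0.6506.
HOCl = 0.6506 × 3.61 ppm = 2.349 ppm.

2.35 ppm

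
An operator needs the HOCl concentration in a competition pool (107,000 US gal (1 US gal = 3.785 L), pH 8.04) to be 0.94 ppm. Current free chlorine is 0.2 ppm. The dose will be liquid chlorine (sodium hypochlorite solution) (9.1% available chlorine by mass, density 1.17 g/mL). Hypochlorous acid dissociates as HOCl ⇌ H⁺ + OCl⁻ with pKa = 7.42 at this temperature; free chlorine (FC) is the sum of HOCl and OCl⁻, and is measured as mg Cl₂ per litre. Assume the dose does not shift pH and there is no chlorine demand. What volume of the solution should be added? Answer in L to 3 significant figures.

Volume: 107,000 US gal × 3.785 L/gal = 404,995 L.
[OCl⁻]/[HOCl] = 10^(pH − pKa) = 10^(8.04 − 7.42) = 4.169; fraction as HOCl = 1/(1 + 4.169) = 0.1935.
Free chlorine required for 0.94 ppm HOCl: 0.94 / 0.1935 = 4.859 ppm.
FC to add: 4.859 − 0.2 = 4.659 mg/L as Cl₂.
Cl₂ equivalent: 4.659 mg/L × 404,995 L = 1887 g.
Product at 9.1% available Cl: 1887 / 0.091 = 20,730 g.
Volume: 20,730 g ÷ 1.17 g/mL = 17,720 mL.

17.7 L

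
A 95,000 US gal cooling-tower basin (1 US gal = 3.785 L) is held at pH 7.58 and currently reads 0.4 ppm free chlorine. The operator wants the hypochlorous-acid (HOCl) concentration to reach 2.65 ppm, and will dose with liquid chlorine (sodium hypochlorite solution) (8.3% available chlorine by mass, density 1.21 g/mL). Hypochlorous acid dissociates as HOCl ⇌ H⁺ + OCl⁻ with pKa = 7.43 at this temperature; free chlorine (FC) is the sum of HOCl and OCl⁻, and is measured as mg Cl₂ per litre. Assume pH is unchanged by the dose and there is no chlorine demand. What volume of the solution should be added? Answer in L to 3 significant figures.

21.5 L

Volume: 95,000 US gal × 3.785 L/gal = 359,575 L.
[OCl⁻]/[HOCl] = 10^(pH − pKa) = 10^(7.58 − 7.43) = 1.413; fraction as HOCl = 1/(1 + 1.413) = 0.4145.
Free chlorine required for 2.65 ppm HOCl: 2.65 / 0.4145 = 6.393 ppm.
FC to add: 6.393 − 0.4 = 5.993 mg/L as Cl₂.
Cl₂ equivalent: 5.993 mg/L × 359,575 L = 2155 g.
Product at 8.3% available Cl: 2155 / 0.083 = 25,960 g.
Volume: 25,960 g ÷ 1.21 g/mL = 21,460 mL.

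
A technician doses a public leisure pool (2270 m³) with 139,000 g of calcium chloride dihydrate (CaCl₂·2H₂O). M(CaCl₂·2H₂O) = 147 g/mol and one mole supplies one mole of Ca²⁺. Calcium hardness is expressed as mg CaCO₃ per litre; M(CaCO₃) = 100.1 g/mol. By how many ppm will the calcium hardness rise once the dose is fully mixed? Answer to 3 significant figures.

41.7 ppm

Volume: 2270 m³ = 2,270,000 L.
Moles of Ca²⁺: 139,000 g ÷ 147 g/mol = 945.6 mol.
As CaCO₃: 945.6 mol × 100.1 g/mol = 94,650 g.
Rise: 94,650 g / 2,270,000 L × 1000 = 41.7 mg/L.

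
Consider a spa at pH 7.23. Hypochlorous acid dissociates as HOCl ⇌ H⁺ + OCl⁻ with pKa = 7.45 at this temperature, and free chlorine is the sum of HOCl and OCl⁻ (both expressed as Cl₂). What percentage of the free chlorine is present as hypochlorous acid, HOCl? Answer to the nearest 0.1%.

62.4%

[OCl⁻]/[HOCl] = 10^(pH − pKa) = 10^(7.23 − 7.45) = 10^-0.22 = 0.6026.
Fraction as HOCl = 1 / (1 + 0.6026) = 0.624.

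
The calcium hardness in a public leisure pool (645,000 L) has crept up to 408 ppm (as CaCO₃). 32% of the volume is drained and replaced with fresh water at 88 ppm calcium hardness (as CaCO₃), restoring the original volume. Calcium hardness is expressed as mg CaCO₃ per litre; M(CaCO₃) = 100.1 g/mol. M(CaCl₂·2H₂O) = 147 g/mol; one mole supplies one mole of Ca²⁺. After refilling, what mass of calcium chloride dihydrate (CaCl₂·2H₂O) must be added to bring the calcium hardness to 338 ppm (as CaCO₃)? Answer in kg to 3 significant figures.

After draining 32% and refilling: 408 × 0.68 + 88 × 0.32 = 305.6 ppm.
Deficit to target: 338 − 305.6 = 32.4 mg/L.
As CaCO₃: 32.4 mg/L × 645,000 L = 20,900 g; ÷ 100.1 = 208.8 mol Ca²⁺.
Mass: 208.8 × 147 = 30,690 g.

30.7 kg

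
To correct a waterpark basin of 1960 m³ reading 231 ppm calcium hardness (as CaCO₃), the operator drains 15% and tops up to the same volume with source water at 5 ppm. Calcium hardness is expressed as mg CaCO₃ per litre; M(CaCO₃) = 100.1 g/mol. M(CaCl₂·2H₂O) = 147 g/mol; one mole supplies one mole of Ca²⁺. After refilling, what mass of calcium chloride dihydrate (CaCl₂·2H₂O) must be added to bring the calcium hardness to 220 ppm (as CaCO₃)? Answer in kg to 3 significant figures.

65.9 kg

Volume: 1960 m³ = 1,960,000 L.
After draining 15% and refilling: 231 × 0.85 + 5 × 0.15 = 197.1 ppm.
Deficit to target: 220 − 197.1 = 22.9 mg/L.
As CaCO₃: 22.9 mg/L × 1,960,000 L = 44,880 g; ÷ 100.1 = 448.4 mol Ca²⁺.
Mass: 448.4 × 147 = 65,910 g.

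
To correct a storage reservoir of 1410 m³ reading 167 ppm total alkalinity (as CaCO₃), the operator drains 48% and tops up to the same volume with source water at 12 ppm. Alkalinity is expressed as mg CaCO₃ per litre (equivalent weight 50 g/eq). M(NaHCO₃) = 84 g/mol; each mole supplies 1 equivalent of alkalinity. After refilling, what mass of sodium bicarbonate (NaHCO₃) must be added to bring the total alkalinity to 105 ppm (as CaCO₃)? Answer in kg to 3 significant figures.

29.4 kg

Volume: 1410 m³ = 1,410,000 L.
After draining 48% and refilling: 167 × 0.52 + 12 × 0.48 = 92.6 ppm.
Deficit to target: 105 − 92.6 = 12.4 mg/L.
As CaCO₃: 12.4 mg/L × 1,410,000 L = 17,480 g; ÷ 50 g/eq ÷ 1 = 349.7 mol NaHCO₃.
Mass: 349.7 × 84 = 29,370 g.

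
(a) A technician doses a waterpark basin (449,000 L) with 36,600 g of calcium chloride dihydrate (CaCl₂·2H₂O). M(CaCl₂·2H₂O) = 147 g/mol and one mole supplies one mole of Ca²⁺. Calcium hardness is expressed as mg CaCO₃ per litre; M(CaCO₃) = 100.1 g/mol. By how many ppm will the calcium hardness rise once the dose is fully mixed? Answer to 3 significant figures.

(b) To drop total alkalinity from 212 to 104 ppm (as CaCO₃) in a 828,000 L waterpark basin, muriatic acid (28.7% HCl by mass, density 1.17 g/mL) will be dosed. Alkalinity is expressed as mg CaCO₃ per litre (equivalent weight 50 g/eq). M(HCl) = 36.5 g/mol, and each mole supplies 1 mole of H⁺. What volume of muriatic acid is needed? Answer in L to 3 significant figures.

(a) Moles of Ca²⁺: 36,600 g ÷ 147 g/mol = 249 mol.
(a) As CaCO₃: 249 mol × 100.1 g/mol = 24,920 g.
(a) Rise: 24,920 g / 449,000 L × 1000 = 55.51 mg/L.

(b) Alkalinity to neutralize: (212 − 104) = 108 mg/L as CaCO₃ × 828,000 L = 89,420 g as CaCO₃.
(b) Equivalents of H⁺ required: 89,420 ÷ 50 g/eq = 1788 eq = 1788 mol HCl.
(b) Mass of HCl: 1788 × 36.5 = 65,280 g.
(b) Mass of 28.7% solution: 65,280 / 0.287 = 227,500 g.
(b) Volume: 227,500 g ÷ 1.17 g/mL = 194,400 mL.

(a) 55.5 ppm; (b) 194 L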